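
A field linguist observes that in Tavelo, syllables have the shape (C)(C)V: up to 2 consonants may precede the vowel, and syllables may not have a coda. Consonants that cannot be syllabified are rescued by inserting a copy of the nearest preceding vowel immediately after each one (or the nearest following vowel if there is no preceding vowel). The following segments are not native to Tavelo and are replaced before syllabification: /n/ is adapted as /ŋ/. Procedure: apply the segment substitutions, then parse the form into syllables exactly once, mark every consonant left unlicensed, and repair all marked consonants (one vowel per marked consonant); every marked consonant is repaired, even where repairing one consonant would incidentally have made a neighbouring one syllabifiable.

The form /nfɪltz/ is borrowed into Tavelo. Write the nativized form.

Substitution: /n/ → /ŋ/, giving /ŋfɪltz/.
Syllabifying with onset maximization leaves /l/, /t/, /z/ stranded (no codas are permitted; onsets may contain at most 2 consonants).
Inserting the epenthetic vowel yields /l/ → /lɪ/, /t/ → /tɪ/, /z/ → /zɪ/.

ŋfɪlɪtɪzɪ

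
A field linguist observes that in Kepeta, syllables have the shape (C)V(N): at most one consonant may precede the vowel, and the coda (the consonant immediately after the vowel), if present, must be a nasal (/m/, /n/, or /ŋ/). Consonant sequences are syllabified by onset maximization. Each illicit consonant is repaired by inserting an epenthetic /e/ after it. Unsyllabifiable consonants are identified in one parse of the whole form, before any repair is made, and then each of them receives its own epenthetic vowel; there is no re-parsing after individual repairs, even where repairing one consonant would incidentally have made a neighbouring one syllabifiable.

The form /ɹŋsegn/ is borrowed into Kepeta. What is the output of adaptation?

ɹeŋesegene

Syllabifying with onset maximization leaves /ɹ/, /ŋ/, /g/, /n/ stranded (only a nasal (/m/, /n/, or /ŋ/) is licensed in coda position; onsets are limited to one consonant).
Each unlicensed consonant becomes the onset of a new syllable: /ɹ/ → /ɹe/, /ŋ/ → /ŋe/, /g/ → /ge/, /n/ → /ne/.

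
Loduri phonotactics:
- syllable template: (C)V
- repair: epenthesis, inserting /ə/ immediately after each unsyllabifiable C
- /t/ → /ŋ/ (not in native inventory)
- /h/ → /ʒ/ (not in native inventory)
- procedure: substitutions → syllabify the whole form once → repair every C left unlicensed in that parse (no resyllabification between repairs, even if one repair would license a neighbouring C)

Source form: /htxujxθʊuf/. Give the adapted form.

Substitution: /h/ → /ʒ/, /t/ → /ŋ/, giving /ʒŋxujxθʊuf/.
Syllabifying with onset maximization leaves /ʒ/, /ŋ/, /j/, /x/, /f/ stranded (no codas are permitted; onsets are limited to one consonant).
Inserting the epenthetic vowel yields /ʒ/ → /ʒə/, /ŋ/ → /ŋə/, /j/ → /jə/, /x/ → /xə/, /f/ → /fə/.

ʒəŋəxujəxəθʊufə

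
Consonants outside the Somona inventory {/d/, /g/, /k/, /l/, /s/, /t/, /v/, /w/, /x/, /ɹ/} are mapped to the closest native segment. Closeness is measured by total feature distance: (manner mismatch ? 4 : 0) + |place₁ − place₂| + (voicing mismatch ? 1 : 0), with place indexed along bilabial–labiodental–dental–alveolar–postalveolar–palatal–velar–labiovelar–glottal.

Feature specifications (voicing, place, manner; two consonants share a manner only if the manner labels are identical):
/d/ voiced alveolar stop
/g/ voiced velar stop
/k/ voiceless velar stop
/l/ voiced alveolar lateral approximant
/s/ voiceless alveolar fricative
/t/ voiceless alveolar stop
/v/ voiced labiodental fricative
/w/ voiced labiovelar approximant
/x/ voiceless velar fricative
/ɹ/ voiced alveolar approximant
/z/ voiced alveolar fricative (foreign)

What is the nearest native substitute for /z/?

/s/ is closest: same manner (fricative), place distance 0 (alveolar→alveolar), voicing differs (+1); total 1. Next closest is /v/ at distance 2.

s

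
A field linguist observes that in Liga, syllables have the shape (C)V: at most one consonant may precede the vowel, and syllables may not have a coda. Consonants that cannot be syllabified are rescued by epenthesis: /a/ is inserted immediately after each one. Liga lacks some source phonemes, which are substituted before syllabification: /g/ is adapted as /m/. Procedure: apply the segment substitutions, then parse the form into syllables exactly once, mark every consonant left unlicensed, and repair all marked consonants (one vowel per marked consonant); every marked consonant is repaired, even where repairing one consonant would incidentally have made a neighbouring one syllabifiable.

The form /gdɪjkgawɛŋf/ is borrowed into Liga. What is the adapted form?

Substitution: /g/ → /m/, giving /mdɪjkmawɛŋf/.
Syllabifying with onset maximization leaves /m/, /j/, /k/, /ŋ/, /f/ stranded (no codas are permitted; onsets are limited to one consonant).
Inserting the epenthetic vowel yields /m/ → /ma/, /j/ → /ja/, /k/ → /ka/, /ŋ/ → /ŋa/, /f/ → /fa/.

madɪjakamawɛŋafa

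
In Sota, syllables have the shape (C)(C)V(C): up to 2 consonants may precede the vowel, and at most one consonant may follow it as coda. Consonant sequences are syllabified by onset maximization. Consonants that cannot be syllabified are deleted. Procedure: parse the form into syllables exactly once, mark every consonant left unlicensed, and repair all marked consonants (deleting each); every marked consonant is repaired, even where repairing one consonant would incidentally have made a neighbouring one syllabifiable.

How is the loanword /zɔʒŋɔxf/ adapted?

Syllabifying with onset maximization leaves /f/ stranded (at most one coda consonant is licensed; onsets may contain at most 2 consonants).
Deletion applies to /f/.

zɔʒŋɔx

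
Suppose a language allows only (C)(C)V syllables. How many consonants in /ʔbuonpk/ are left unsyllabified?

Under (C)(C)V, the unsyllabifiable consonants are /n/, /p/, /k/ (no codas are permitted; onsets may contain at most 2 consonants).

3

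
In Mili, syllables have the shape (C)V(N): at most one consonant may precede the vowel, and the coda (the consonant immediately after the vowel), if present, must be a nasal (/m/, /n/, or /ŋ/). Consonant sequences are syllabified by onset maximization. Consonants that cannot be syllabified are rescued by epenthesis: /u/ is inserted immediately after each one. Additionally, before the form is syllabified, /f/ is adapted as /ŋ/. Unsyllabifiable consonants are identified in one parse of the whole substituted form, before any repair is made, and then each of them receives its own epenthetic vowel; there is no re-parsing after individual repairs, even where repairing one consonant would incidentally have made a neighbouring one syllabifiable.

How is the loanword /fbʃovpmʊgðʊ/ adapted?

Substitution: /f/ → /ŋ/, giving /ŋbʃovpmʊgðʊ/.
Under (C)V(N), the unsyllabifiable consonants are /ŋ/, /b/, /v/, /p/, /g/ (only a nasal (/m/, /n/, or /ŋ/) is licensed in coda position; onsets are limited to one consonant).
Each unlicensed consonant becomes the onset of a new syllable: /ŋ/ → /ŋu/, /b/ → /bu/, /v/ → /vu/, /p/ → /pu/, /g/ → /gu/.

ŋubuʃovupumʊguðʊ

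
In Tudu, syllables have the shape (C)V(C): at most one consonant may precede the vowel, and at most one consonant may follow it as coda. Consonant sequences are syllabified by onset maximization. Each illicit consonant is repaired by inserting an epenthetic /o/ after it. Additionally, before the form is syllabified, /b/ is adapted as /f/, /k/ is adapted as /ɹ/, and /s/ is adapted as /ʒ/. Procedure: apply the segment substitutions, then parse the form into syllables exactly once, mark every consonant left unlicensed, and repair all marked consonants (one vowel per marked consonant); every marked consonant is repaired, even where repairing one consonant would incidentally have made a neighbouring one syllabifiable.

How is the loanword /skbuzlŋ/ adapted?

ʒoɹofuzloŋo

Substitution: /s/ → /ʒ/, /k/ → /ɹ/, /b/ → /f/, giving /ʒɹfuzlŋ/.
Under (C)V(C), the unsyllabifiable consonants are /ʒ/, /ɹ/, /l/, /ŋ/ (at most one coda consonant is licensed; onsets are limited to one consonant).
Inserting the epenthetic vowel yields /ʒ/ → /ʒo/, /ɹ/ → /ɹo/, /l/ → /lo/, /ŋ/ → /ŋo/.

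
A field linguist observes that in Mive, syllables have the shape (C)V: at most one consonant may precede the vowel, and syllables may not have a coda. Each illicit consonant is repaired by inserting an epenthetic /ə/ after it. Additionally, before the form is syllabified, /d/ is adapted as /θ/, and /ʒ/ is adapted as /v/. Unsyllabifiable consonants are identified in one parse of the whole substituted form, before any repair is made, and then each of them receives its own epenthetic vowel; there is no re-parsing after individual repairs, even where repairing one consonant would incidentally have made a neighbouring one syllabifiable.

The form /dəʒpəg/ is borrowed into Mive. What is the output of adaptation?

θəvəpəgə

Substitution: /d/ → /θ/, /ʒ/ → /v/, giving /θəvpəg/.
Syllabifying with onset maximization leaves /v/, /g/ stranded (no codas are permitted; onsets are limited to one consonant).
Epenthesis after each stranded consonant: /v/ → /və/, /g/ → /gə/.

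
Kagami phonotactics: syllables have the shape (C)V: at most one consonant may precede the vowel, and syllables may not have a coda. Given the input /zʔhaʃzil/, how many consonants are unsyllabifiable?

Syllabifying with onset maximization leaves /z/, /ʔ/, /ʃ/, /l/ stranded (no codas are permitted; onsets are limited to one consonant).

4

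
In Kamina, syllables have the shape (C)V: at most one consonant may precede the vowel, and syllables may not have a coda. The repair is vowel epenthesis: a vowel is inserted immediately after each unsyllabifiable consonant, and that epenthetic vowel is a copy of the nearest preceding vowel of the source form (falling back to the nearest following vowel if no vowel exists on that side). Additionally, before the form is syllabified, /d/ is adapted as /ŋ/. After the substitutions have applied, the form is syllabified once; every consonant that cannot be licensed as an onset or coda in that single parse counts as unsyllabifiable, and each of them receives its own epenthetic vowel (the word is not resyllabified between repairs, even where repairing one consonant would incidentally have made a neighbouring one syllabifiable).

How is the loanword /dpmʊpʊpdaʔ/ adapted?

Substitution: /d/ → /ŋ/, giving /ŋpmʊpʊpŋaʔ/.
Under (C)V, the unsyllabifiable consonants are /ŋ/, /p/, /p/, /ʔ/ (no codas are permitted; onsets are limited to one consonant).
Inserting the epenthetic vowel yields /ŋ/ → /ŋʊ/, /p/ → /pʊ/, /p/ → /pʊ/, /ʔ/ → /ʔa/.

ŋʊpʊmʊpʊpʊŋaʔa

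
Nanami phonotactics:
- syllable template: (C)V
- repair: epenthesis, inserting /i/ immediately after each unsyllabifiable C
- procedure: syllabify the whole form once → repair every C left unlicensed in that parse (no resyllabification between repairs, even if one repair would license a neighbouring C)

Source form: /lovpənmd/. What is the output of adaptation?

lovipənimidi

Syllabifying with onset maximization leaves /v/, /n/, /m/, /d/ stranded (no codas are permitted; onsets are limited to one consonant).
Each unlicensed consonant becomes the onset of a new syllable: /v/ → /vi/, /n/ → /ni/, /m/ → /mi/, /d/ → /di/.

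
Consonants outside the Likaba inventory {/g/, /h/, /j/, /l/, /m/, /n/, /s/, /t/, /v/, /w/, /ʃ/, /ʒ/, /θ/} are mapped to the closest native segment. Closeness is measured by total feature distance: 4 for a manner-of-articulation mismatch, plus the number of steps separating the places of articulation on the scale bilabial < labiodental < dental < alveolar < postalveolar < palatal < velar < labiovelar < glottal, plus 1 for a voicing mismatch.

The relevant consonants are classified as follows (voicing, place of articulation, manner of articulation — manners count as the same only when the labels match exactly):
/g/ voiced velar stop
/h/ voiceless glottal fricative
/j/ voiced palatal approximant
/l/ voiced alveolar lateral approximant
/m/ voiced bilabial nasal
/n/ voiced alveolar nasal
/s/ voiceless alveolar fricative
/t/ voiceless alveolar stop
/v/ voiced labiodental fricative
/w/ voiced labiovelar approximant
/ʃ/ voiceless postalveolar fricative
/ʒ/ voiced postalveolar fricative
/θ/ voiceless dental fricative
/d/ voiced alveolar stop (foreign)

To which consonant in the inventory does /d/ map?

t

/t/ is closest: same manner (stop), place distance 0 (alveolar→alveolar), voicing differs (+1); total 1. Next closest is /g/ at distance 3.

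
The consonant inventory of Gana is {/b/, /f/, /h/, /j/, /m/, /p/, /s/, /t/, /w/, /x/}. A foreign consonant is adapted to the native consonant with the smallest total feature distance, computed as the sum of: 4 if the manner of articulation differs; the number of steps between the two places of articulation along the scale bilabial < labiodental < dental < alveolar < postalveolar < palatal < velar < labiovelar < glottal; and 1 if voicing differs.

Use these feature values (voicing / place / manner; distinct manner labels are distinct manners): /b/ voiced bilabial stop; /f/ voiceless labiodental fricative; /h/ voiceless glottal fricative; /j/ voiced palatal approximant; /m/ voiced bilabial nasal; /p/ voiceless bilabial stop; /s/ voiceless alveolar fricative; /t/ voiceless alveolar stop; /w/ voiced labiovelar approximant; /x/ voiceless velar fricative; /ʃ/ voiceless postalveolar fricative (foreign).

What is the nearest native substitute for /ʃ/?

/s/ is closest: same manner (fricative), place distance 1 (postalveolar→alveolar), same voicing; total 1. Next closest is /x/ at distance 2.

s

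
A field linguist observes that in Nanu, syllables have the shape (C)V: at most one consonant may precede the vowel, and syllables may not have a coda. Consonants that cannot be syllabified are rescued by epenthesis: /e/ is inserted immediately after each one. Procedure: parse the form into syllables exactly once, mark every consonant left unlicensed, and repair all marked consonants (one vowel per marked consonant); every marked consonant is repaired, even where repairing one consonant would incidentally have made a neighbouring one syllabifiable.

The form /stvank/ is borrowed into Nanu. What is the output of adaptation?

Under (C)V, the unsyllabifiable consonants are /s/, /t/, /n/, /k/ (no codas are permitted; onsets are limited to one consonant).
Inserting the epenthetic vowel yields /s/ → /se/, /t/ → /te/, /n/ → /ne/, /k/ → /ke/.

setevaneke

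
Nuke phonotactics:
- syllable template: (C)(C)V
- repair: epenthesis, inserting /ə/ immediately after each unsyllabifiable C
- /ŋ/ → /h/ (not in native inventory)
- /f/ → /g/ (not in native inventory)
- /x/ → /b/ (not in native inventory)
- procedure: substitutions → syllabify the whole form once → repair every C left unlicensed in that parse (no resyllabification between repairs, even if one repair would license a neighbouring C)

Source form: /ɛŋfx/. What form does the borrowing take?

Substitution: /ŋ/ → /h/, /f/ → /g/, /x/ → /b/, giving /ɛhgb/.
Under (C)(C)V, the unsyllabifiable consonants are /h/, /g/, /b/ (no codas are permitted; onsets may contain at most 2 consonants).
Inserting the epenthetic vowel yields /h/ → /hə/, /g/ → /gə/, /b/ → /bə/.

ɛhəgəbə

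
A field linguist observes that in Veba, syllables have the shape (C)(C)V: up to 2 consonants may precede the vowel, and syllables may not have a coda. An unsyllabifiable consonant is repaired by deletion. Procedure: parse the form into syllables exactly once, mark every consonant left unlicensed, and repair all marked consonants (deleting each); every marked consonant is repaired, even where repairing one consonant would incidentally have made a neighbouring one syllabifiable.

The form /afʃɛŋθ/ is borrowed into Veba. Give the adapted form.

Syllabifying with onset maximization leaves /ŋ/, /θ/ stranded (no codas are permitted; onsets may contain at most 2 consonants).
Each unlicensed consonant is deleted: /ŋ/, /θ/.

afʃɛ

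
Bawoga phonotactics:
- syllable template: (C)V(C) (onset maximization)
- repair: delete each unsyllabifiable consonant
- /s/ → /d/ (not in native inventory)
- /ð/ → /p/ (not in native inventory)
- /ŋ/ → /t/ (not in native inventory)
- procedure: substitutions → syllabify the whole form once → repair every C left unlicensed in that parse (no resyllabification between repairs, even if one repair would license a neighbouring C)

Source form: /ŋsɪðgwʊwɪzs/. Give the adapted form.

dɪpwʊwɪz

Substitution: /ŋ/ → /t/, /s/ → /d/, /ð/ → /p/, giving /tdɪpgwʊwɪzd/.
Under (C)V(C), the unsyllabifiable consonants are /t/, /g/, /d/ (at most one coda consonant is licensed; onsets are limited to one consonant).
Deleting the stranded consonants removes /t/, /g/, /d/.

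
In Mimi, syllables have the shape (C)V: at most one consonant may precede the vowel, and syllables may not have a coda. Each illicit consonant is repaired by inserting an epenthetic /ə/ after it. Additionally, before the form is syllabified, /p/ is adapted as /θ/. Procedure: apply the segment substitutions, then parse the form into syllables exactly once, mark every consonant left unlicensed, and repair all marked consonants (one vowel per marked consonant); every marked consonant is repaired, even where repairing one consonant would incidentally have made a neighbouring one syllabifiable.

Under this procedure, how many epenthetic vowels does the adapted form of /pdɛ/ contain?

After substitution the input is /θdɛ/.
The unsyllabifiable consonants are /θ/; each receives one epenthetic vowel.

1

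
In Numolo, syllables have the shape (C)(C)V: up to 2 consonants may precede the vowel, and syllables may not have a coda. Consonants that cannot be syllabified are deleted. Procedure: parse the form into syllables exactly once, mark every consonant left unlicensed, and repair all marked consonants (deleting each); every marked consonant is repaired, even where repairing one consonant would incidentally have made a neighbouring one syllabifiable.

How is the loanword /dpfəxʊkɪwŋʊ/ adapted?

Syllabifying with onset maximization leaves /d/ stranded (no codas are permitted; onsets may contain at most 2 consonants).
Each unlicensed consonant is deleted: /d/.

pfəxʊkɪwŋʊ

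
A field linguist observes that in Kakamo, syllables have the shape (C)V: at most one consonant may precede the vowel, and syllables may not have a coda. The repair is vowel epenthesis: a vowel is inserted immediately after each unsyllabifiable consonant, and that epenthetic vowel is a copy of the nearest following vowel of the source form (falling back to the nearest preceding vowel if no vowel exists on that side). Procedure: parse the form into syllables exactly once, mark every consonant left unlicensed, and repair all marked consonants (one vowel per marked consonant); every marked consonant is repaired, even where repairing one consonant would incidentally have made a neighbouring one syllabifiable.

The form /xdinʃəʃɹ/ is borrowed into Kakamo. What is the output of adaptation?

xidinəʃəʃəɹə

Under (C)V, the unsyllabifiable consonants are /x/, /n/, /ʃ/, /ɹ/ (no codas are permitted; onsets are limited to one consonant).
Inserting the epenthetic vowel yields /x/ → /xi/, /n/ → /nə/, /ʃ/ → /ʃə/, /ɹ/ → /ɹə/.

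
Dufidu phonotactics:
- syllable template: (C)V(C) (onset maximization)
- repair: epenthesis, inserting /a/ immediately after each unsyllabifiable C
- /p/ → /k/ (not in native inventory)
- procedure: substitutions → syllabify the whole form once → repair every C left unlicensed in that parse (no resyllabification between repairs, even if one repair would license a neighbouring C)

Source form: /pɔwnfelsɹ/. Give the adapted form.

kɔwnafelsaɹa

Substitution: /p/ → /k/, giving /kɔwnfelsɹ/.
Syllabifying with onset maximization leaves /n/, /s/, /ɹ/ stranded (at most one coda consonant is licensed; onsets are limited to one consonant).
Inserting the epenthetic vowel yields /n/ → /na/, /s/ → /sa/, /ɹ/ → /ɹa/.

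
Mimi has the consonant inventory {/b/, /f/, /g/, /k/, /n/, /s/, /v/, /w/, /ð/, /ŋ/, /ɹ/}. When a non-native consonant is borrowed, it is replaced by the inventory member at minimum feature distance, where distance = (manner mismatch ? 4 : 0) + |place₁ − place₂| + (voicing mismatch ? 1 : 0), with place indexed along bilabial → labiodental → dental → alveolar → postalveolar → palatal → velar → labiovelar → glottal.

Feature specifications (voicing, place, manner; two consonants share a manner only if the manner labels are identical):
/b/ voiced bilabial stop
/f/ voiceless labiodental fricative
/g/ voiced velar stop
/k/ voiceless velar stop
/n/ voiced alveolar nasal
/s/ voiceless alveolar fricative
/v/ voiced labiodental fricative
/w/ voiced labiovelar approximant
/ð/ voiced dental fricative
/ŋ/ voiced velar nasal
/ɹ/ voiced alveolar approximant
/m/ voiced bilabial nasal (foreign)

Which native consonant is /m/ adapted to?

n

/n/ is closest: same manner (nasal), place distance 3 (bilabial→alveolar), same voicing; total 3. Next closest is /b/ at distance 4.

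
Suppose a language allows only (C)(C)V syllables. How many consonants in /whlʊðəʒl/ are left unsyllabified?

3

Under (C)(C)V, the unsyllabifiable consonants are /w/, /ʒ/, /l/ (no codas are permitted; onsets may contain at most 2 consonants).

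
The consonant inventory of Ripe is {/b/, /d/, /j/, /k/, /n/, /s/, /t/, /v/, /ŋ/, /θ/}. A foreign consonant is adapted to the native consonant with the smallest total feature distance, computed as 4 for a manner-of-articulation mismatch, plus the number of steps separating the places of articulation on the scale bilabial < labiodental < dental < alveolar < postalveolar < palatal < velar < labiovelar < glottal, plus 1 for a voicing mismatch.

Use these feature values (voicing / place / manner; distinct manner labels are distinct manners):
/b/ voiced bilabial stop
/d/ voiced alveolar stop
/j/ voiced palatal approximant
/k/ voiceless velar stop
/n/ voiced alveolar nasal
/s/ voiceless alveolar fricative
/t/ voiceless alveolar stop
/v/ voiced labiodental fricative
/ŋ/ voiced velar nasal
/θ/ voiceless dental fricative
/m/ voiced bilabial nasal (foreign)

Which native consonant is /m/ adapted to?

n

/n/ is closest: same manner (nasal), place distance 3 (bilabial→alveolar), same voicing; total 3. Next closest is /b/ at distance 4.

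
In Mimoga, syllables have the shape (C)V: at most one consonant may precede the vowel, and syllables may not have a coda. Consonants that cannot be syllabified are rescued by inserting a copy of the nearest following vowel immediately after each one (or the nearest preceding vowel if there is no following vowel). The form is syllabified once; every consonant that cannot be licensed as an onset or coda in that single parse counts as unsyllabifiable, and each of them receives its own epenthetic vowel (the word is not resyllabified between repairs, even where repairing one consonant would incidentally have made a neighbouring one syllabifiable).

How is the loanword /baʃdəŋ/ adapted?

baʃədəŋə

Syllabifying with onset maximization leaves /ʃ/, /ŋ/ stranded (no codas are permitted; onsets are limited to one consonant).
Inserting the epenthetic vowel yields /ʃ/ → /ʃə/, /ŋ/ → /ŋə/.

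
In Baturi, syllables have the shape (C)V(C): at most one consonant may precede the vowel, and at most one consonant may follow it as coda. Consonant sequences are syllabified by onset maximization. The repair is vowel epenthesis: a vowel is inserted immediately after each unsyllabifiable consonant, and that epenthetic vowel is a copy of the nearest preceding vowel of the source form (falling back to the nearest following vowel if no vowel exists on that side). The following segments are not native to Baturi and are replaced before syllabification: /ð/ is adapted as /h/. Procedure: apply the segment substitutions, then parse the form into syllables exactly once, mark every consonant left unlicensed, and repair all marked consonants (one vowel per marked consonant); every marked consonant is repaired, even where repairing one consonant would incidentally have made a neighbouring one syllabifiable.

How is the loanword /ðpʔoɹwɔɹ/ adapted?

Substitution: /ð/ → /h/, giving /hpʔoɹwɔɹ/.
Syllabifying with onset maximization leaves /h/, /p/ stranded (at most one coda consonant is licensed; onsets are limited to one consonant).
Each unlicensed consonant becomes the onset of a new syllable: /h/ → /ho/, /p/ → /po/.

hopoʔoɹwɔɹ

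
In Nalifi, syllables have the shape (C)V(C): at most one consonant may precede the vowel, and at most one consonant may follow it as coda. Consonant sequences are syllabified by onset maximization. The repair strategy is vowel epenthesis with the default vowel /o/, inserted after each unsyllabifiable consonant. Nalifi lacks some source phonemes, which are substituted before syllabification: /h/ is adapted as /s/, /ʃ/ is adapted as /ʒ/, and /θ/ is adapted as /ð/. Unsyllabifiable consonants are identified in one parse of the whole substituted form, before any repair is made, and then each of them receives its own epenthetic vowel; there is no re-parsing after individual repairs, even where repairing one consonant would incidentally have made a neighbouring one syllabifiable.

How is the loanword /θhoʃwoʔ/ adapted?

Substitution: /θ/ → /ð/, /h/ → /s/, /ʃ/ → /ʒ/, giving /ðsoʒwoʔ/.
Syllabifying with onset maximization leaves /ð/ stranded (at most one coda consonant is licensed; onsets are limited to one consonant).
Each unlicensed consonant becomes the onset of a new syllable: /ð/ → /ðo/.

ðosoʒwoʔ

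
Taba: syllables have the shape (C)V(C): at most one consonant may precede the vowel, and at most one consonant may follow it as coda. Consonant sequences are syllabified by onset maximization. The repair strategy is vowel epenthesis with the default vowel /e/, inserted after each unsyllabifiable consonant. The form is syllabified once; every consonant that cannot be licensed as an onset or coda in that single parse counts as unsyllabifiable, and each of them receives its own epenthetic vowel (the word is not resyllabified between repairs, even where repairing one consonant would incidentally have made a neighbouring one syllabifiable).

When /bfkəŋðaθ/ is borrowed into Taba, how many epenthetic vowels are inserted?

The unsyllabifiable consonants are /b/, /f/; each receives one epenthetic vowel.

2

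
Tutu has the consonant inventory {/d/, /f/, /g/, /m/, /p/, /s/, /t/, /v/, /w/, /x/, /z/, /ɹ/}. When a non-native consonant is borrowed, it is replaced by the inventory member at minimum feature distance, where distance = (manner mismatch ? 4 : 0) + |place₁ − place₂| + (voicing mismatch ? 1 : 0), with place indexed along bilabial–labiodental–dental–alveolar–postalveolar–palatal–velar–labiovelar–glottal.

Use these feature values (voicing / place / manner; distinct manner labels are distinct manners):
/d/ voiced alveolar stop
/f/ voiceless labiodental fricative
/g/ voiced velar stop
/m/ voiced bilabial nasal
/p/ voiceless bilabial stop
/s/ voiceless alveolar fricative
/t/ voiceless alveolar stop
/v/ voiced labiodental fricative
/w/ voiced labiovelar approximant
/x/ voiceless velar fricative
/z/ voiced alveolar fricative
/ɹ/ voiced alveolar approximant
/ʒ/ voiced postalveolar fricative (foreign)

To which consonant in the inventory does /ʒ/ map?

/z/ is closest: same manner (fricative), place distance 1 (postalveolar→alveolar), same voicing; total 1. Next closest is /s/ at distance 2.

z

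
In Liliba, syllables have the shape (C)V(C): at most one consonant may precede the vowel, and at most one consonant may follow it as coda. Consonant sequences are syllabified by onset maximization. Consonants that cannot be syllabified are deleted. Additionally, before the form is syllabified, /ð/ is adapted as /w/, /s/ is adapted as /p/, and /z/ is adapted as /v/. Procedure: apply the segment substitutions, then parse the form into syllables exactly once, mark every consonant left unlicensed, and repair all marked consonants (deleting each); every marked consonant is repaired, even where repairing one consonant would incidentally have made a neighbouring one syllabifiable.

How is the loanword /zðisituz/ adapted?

Substitution: /z/ → /v/, /ð/ → /w/, /s/ → /p/, giving /vwipituv/.
Syllabifying with onset maximization leaves /v/ stranded (at most one coda consonant is licensed; onsets are limited to one consonant).
Deleting the stranded consonants removes /v/.

wipituv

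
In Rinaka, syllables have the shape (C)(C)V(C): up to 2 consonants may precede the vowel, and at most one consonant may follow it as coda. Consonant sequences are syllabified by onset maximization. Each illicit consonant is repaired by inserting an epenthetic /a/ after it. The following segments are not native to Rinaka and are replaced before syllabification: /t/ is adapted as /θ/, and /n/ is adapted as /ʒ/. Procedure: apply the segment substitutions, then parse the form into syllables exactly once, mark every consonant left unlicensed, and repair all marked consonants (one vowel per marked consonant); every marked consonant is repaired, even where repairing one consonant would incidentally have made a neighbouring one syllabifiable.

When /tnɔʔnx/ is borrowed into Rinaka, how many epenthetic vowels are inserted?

After substitution the input is /θʒɔʔʒx/.
The unsyllabifiable consonants are /ʒ/, /x/; each receives one epenthetic vowel.

2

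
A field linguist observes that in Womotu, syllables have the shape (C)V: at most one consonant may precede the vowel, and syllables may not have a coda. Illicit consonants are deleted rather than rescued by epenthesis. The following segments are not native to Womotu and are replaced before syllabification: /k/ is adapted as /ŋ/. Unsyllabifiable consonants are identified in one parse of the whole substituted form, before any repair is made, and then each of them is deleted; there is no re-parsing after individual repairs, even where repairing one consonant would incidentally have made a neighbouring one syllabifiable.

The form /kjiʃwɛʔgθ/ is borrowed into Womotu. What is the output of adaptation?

Substitution: /k/ → /ŋ/, giving /ŋjiʃwɛʔgθ/.
The consonants /ŋ/, /ʃ/, /ʔ/, /g/, /θ/ cannot be parsed into a legal (C)V syllable (no codas are permitted; onsets are limited to one consonant).
Deleting the stranded consonants removes /ŋ/, /ʃ/, /ʔ/, /g/, /θ/.

jiwɛ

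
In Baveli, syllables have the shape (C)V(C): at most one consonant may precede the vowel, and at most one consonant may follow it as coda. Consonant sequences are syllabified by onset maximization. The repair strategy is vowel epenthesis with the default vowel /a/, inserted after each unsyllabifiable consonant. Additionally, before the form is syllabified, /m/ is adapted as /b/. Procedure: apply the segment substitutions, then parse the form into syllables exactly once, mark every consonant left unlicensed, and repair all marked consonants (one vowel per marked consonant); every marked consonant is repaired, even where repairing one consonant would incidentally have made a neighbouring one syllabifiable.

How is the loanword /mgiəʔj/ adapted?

Substitution: /m/ → /b/, giving /bgiəʔj/.
The consonants /b/, /j/ cannot be parsed into a legal (C)V(C) syllable (at most one coda consonant is licensed; onsets are limited to one consonant).
Inserting the epenthetic vowel yields /b/ → /ba/, /j/ → /ja/.

bagiəʔja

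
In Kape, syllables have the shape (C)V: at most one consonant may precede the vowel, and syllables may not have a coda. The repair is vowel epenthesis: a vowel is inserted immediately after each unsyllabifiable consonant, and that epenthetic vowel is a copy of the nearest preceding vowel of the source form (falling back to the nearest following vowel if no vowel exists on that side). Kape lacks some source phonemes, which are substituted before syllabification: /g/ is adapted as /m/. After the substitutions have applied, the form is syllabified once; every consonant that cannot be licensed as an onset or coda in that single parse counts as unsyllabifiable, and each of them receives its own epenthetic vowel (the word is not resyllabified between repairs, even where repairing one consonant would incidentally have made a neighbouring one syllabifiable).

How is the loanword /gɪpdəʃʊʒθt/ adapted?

Substitution: /g/ → /m/, giving /mɪpdəʃʊʒθt/.
The consonants /p/, /ʒ/, /θ/, /t/ cannot be parsed into a legal (C)V syllable (no codas are permitted; onsets are limited to one consonant).
Epenthesis after each stranded consonant: /p/ → /pɪ/, /ʒ/ → /ʒʊ/, /θ/ → /θʊ/, /t/ → /tʊ/.

mɪpɪdəʃʊʒʊθʊtʊ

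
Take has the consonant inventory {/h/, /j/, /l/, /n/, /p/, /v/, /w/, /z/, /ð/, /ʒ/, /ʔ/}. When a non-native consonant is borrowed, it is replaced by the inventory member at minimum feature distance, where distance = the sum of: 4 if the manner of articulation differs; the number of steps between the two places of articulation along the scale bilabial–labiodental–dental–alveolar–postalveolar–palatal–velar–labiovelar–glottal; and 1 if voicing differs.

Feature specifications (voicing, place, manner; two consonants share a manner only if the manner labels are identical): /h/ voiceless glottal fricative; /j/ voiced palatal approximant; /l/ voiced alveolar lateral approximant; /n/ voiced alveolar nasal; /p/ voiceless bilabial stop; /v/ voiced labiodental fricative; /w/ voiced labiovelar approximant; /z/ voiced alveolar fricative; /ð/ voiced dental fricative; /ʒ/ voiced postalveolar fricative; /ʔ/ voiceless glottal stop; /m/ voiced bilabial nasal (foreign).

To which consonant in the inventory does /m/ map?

n

/n/ is closest: same manner (nasal), place distance 3 (bilabial→alveolar), same voicing; total 3. Next closest is /p/ at distance 5.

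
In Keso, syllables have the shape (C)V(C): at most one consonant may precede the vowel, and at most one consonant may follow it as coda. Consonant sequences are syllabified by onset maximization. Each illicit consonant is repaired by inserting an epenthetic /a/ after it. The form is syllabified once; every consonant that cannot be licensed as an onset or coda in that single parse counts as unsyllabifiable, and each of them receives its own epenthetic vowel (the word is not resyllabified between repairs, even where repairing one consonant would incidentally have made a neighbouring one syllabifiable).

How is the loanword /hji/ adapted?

haji

Syllabifying with onset maximization leaves /h/ stranded (at most one coda consonant is licensed; onsets are limited to one consonant).
Inserting the epenthetic vowel yields /h/ → /ha/.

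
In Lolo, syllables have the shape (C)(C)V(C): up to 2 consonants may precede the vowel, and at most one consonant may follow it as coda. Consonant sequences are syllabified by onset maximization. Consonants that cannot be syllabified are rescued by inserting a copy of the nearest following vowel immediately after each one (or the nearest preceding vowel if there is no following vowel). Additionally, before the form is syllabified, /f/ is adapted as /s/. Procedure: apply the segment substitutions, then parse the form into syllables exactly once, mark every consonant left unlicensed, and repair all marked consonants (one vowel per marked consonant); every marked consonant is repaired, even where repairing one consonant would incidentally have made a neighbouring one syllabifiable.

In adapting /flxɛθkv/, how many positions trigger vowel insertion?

After substitution the input is /slxɛθkv/.
The unsyllabifiable consonants are /s/, /k/, /v/; each receives one epenthetic vowel.

3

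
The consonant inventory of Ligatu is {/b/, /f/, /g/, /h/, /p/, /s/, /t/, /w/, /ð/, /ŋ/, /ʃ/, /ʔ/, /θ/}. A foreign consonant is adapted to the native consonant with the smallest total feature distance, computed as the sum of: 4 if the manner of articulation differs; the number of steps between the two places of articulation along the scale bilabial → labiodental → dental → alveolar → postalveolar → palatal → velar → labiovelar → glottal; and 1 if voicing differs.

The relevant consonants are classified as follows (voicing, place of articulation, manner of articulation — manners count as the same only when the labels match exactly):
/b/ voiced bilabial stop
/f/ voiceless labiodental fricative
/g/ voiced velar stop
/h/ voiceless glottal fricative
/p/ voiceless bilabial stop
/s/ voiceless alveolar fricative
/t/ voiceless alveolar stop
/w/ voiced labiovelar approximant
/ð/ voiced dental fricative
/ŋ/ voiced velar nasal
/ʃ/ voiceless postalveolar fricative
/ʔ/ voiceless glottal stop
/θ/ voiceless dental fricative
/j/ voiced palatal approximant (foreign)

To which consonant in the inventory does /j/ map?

w

/w/ is closest: same manner (approximant), place distance 2 (palatal→labiovelar), same voicing; total 2. Next closest is /g/ at distance 5.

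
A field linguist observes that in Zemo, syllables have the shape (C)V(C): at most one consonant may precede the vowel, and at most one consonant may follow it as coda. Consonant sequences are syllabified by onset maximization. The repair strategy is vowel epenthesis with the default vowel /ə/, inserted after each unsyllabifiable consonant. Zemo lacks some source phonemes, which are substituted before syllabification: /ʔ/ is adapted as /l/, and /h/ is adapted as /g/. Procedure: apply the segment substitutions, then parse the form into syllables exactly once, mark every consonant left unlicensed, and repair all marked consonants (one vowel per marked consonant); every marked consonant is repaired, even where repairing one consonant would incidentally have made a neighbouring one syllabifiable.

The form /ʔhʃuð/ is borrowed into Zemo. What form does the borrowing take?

Substitution: /ʔ/ → /l/, /h/ → /g/, giving /lgʃuð/.
The consonants /l/, /g/ cannot be parsed into a legal (C)V(C) syllable (at most one coda consonant is licensed; onsets are limited to one consonant).
Each unlicensed consonant becomes the onset of a new syllable: /l/ → /lə/, /g/ → /gə/.

ləgəʃuð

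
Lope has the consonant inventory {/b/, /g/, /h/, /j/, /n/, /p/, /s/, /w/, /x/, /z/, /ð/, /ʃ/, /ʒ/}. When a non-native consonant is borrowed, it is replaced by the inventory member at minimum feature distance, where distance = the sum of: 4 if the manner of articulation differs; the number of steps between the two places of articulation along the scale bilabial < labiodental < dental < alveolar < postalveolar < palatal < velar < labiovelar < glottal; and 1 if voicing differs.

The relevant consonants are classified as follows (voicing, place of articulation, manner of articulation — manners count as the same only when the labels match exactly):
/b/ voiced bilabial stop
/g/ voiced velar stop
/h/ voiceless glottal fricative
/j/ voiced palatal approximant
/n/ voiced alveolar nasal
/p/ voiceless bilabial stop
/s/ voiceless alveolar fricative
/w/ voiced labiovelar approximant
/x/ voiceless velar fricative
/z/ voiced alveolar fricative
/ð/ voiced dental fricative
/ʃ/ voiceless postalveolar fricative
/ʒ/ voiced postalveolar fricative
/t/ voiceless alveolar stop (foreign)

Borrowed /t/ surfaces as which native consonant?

p

/p/ is closest: same manner (stop), place distance 3 (alveolar→bilabial), same voicing; total 3. Next closest is /b/ at distance 4.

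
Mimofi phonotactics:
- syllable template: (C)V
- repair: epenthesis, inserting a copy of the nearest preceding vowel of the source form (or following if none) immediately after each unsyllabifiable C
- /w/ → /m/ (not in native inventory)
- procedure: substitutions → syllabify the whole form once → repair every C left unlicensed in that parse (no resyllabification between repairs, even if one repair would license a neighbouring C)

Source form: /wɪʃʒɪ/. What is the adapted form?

Substitution: /w/ → /m/, giving /mɪʃʒɪ/.
Under (C)V, the unsyllabifiable consonants are /ʃ/ (no codas are permitted; onsets are limited to one consonant).
Each unlicensed consonant becomes the onset of a new syllable: /ʃ/ → /ʃɪ/.

mɪʃɪʒɪ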